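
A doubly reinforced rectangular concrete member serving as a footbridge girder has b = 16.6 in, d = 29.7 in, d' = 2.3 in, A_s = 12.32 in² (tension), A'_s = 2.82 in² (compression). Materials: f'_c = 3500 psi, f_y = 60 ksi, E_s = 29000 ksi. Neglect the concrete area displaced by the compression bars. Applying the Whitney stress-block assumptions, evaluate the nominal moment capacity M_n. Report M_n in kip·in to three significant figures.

M_n ≈ 18300 kip·in

Assume both steels yield.
a = (A_s − A'_s) f_y/(0.85 f'_c b) = (12.32 − 2.82) × 60/(0.85 × 3.5 × 16.6) = 11.542 in.
c = a/β₁ = 11.542/0.85 = 13.579 in; ε'_s = 0.003(c − d')/c = 0.0025 ≥ ε_y = 0.0021, so the compression steel yields.
M_n = (A_s − A'_s) f_y (d − a/2) + A'_s f_y (d − d') = 570 × (29.7 − 5.771) + 169.2 × (29.7 − 2.3) = 13639.5 + 4636.1 = 18275.6 kip·in.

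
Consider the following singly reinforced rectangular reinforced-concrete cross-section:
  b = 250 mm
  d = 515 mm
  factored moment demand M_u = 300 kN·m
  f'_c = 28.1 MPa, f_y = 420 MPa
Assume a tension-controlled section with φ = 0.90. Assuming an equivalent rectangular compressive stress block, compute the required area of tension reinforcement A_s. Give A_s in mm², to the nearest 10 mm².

A_s ≈ 1750 mm²

M_n = M_u/φ = 300/0.90 = 333.333 kN·m.
With M_n = 0.85 f'_c a b (d − a/2), solve the quadratic for a:
a = d − √(d² − 2M_n/(0.85 f'_c b)) = 515 − √(515² − 2 × 333.333×10⁶/(0.85 × 28.1 × 250)) = 123.11 mm.
A_s = 0.85 f'_c a b / f_y = 0.85 × 28.1 × 123.11 × 250 / 420 = 1750.3 mm².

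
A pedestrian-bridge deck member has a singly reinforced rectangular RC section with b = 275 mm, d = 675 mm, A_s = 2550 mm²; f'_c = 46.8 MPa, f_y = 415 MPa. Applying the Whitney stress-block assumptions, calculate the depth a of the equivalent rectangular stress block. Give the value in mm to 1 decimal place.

a ≈ 96.7 mm

T = A_s f_y = 2550 × 415 = 1058250 N = 1058.25 kN.
Setting C = 0.85 f'_c a b equal to T: a = 1058250/(0.85 × 46.8 × 275) = 96.7 mm.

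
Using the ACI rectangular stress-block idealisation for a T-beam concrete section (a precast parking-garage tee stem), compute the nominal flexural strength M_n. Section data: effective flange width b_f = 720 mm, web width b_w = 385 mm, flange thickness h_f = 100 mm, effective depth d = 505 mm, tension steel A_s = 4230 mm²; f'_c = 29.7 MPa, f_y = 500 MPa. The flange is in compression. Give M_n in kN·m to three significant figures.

M_n ≈ 943 kN·m

Tension: T = A_s f_y = 4230 × 500 = 2115000 N.
Try a within the flange: a = T/(0.85 f'_c b_f) = 2115000/(0.85 × 29.7 × 720) = 116.36 mm.
a = 116.36 > h_f = 100 mm: the block extends into the web. Split into flange-overhang and web parts.
C_f = 0.85 f'_c (b_f − b_w) h_f = 0.85 × 29.7 × (720 − 385) × 100 = 845708 N.
Remaining web compression depth: a_w = (T − C_f)/(0.85 f'_c b_w) = (2115000 − 845708)/(0.85 × 29.7 × 385) = 130.59 mm.
M_n = C_f(d − h_f/2) + (T − C_f)(d − a_w/2) = 845708 × (505 − 50) + 1269292 × (505 − 65.295) = 384.80 + 558.11 = 942.91 × 10⁶ N·mm.
M_n = 942.91 kN·m.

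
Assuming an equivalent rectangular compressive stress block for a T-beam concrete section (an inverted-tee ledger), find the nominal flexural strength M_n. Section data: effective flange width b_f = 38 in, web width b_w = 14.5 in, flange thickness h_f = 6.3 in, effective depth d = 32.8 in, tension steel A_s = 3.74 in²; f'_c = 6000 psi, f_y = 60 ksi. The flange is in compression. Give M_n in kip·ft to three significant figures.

Tension: T = A_s f_y = 3.74 × 60 = 224.4 kips.
Try a within the flange: a = T/(0.85 f'_c b_f) = 224.4/(0.85 × 6 × 38) = 1.158 in.
Since a = 1.158 ≤ h_f = 6.3 in, the stress block lies entirely in the flange; analyse as a rectangular beam of width b_f.
M_n = T(d − a/2) = 224.4 × (32.8 − 0.579) = 7230.4 kip·in.
M_n = 7230.4/12 = 602.53 kip·ft.

M_n ≈ 603 kip·ft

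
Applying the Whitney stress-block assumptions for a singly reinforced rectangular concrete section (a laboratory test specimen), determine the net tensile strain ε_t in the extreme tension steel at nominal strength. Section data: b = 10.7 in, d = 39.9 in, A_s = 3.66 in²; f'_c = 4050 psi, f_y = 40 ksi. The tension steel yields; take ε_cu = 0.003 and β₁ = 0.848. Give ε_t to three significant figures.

a = A_s f_y/(0.85 f'_c b) = 3.975 in.
β₁ = 0.848, so c = a/β₁ = 3.975/0.848 = 4.688 in.
From the linear strain diagram with ε_cu = 0.003: ε_t = 0.003 (d − c)/c = 0.003 × (39.9 − 4.688)/4.688 = 0.0225.
Since ε_t ≥ 0.005, the section is tension-controlled.

ε_t ≈ 0.0225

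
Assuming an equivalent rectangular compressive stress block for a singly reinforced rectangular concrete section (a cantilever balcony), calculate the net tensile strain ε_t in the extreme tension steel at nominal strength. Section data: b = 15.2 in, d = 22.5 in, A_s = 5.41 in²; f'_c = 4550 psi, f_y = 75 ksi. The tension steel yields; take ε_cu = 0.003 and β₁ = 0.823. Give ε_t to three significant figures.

ε_t ≈ 0.00505

a = A_s f_y/(0.85 f'_c b) = 6.902 in.
β₁ = 0.823, so c = a/β₁ = 6.902/0.823 = 8.386 in.
From the linear strain diagram with ε_cu = 0.003: ε_t = 0.003 (d − c)/c = 0.003 × (22.5 − 8.386)/8.386 = 0.00505.
Since ε_t ≥ 0.005, the section is tension-controlled.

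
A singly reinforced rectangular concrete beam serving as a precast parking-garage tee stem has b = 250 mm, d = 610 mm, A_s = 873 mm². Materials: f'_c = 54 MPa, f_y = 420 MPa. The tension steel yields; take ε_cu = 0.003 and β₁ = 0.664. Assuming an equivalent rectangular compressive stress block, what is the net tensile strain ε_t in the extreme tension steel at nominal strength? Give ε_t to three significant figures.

a = A_s f_y/(0.85 f'_c b) = 31.95 mm.
β₁ = 0.664, so c = a/β₁ = 31.95/0.664 = 48.12 mm.
From the linear strain diagram with ε_cu = 0.003: ε_t = 0.003 (d − c)/c = 0.003 × (610 − 48.12)/48.12 = 0.0350.
Since ε_t ≥ 0.005, the section is tension-controlled.

ε_t ≈ 0.0350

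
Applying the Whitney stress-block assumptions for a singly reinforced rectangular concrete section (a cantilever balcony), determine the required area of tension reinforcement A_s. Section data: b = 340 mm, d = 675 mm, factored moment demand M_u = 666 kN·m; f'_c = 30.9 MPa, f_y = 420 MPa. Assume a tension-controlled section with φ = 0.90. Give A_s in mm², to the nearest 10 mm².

A_s ≈ 2900 mm²

M_n = M_u/φ = 666/0.90 = 740 kN·m.
With M_n = 0.85 f'_c a b (d − a/2), solve the quadratic for a:
a = d − √(d² − 2M_n/(0.85 f'_c b)) = 675 − √(675² − 2 × 740×10⁶/(0.85 × 30.9 × 340)) = 136.58 mm.
A_s = 0.85 f'_c a b / f_y = 0.85 × 30.9 × 136.58 × 340 / 420 = 2904.0 mm².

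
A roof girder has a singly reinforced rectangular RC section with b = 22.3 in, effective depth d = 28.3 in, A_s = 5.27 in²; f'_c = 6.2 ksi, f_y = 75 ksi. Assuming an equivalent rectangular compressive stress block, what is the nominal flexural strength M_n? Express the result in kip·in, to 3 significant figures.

M_n ≈ 10500 kip·in

T = A_s f_y = 5.27 × 75 = 395.25 kips.
a = T/(0.85 f'_c b) = 395.25/(0.85 × 6.2 × 22.3) = 3.363 in.
M_n = T(d − a/2) = 395.25 × (28.3 − 1.6815) = 10521.0 kip·in.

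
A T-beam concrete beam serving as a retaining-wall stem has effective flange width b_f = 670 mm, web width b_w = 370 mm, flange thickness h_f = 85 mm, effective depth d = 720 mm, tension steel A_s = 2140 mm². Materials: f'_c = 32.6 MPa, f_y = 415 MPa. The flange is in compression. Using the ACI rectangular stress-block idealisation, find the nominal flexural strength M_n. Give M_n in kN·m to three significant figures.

Tension: T = A_s f_y = 2140 × 415 = 888100 N.
Try a within the flange: a = T/(0.85 f'_c b_f) = 888100/(0.85 × 32.6 × 670) = 47.84 mm.
Since a = 47.84 ≤ h_f = 85 mm, the stress block lies entirely in the flange; analyse as a rectangular beam of width b_f.
M_n = T(d − a/2) = 888100 × (720 − 23.92) = 618.19 × 10⁶ N·mm.
M_n = 618.19 kN·m.

M_n ≈ 618 kN·m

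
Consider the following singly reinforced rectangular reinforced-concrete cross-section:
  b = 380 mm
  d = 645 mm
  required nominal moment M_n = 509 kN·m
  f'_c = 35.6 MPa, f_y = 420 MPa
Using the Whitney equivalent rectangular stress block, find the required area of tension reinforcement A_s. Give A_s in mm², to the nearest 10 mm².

With M_n = 0.85 f'_c a b (d − a/2), solve the quadratic for a:
a = d − √(d² − 2M_n/(0.85 f'_c b)) = 645 − √(645² − 2 × 509×10⁶/(0.85 × 35.6 × 380)) = 72.73 mm.
A_s = 0.85 f'_c a b / f_y = 0.85 × 35.6 × 72.73 × 380 / 420 = 1991.2 mm².

A_s ≈ 1990 mm²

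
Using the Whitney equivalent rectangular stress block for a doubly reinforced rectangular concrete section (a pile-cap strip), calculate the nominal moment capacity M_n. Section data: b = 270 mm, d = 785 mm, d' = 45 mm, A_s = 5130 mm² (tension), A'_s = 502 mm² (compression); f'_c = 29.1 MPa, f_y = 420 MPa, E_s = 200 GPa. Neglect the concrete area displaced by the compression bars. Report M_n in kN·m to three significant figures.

M_n ≈ 1400 kN·m

Assume both tension and compression steel yield.
Net tension couple steel: A_s − A'_s = 4628 mm².
a = (A_s − A'_s) f_y / (0.85 f'_c b) = 1943760/(0.85 × 29.1 × 270) = 291.05 mm.
c = a/β₁ = 291.05/0.842 = 345.67 mm; ε'_s = 0.003(c − d')/c = 0.0026 ≥ f_y/E_s = 0.0021, so compression steel does yield.
M_n = (A_s − A'_s) f_y (d − a/2) + A'_s f_y (d − d') = [1943760 × (785 − 145.525) + 210840 × (785 − 45)] × 10⁻⁶ = 1242.99 + 156.02 = 1399.01 kN·m.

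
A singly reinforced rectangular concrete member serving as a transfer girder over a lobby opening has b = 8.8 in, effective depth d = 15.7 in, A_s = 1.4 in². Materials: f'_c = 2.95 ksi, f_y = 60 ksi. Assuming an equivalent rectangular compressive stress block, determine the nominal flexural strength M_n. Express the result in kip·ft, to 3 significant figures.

M_n ≈ 96.6 kip·ft

T = A_s f_y = 1.4 × 60 = 84 kips.
a = T/(0.85 f'_c b) = 84/(0.85 × 2.95 × 8.8) = 3.807 in.
M_n = T(d − a/2) = 84 × (15.7 − 1.9035) = 1158.9 kip·in = 1158.9/12 = 96.58 kip·ft.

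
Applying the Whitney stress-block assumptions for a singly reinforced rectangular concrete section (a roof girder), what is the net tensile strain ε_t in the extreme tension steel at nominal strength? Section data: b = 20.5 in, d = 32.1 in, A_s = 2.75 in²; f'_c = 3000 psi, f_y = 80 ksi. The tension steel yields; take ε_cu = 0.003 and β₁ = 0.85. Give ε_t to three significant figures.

ε_t ≈ 0.0164

a = A_s f_y/(0.85 f'_c b) = 4.209 in.
β₁ = 0.85, so c = a/β₁ = 4.209/0.85 = 4.952 in.
From the linear strain diagram with ε_cu = 0.003: ε_t = 0.003 (d − c)/c = 0.003 × (32.1 − 4.952)/4.952 = 0.0164.
Since ε_t ≥ 0.005, the section is tension-controlled.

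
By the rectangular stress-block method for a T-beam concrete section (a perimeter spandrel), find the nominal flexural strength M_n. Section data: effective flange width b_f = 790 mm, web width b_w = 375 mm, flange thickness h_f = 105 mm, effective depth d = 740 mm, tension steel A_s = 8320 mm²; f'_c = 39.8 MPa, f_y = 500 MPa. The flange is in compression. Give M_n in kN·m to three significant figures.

M_n ≈ 2720 kN·m

Tension: T = A_s f_y = 8320 × 500 = 4160000 N.
Try a within the flange: a = T/(0.85 f'_c b_f) = 4160000/(0.85 × 39.8 × 790) = 155.66 mm.
a = 155.66 > h_f = 105 mm: the block extends into the web. Split into flange-overhang and web parts.
C_f = 0.85 f'_c (b_f − b_w) h_f = 0.85 × 39.8 × (790 − 375) × 105 = 1474142 N.
Remaining web compression depth: a_w = (T − C_f)/(0.85 f'_c b_w) = (4160000 − 1474142)/(0.85 × 39.8 × 375) = 211.71 mm.
M_n = C_f(d − h_f/2) + (T − C_f)(d − a_w/2) = 1474142 × (740 − 52.5) + 2685858 × (740 − 105.855) = 1013.47 + 1703.22 = 2716.69 × 10⁶ N·mm.
M_n = 2716.69 kN·m.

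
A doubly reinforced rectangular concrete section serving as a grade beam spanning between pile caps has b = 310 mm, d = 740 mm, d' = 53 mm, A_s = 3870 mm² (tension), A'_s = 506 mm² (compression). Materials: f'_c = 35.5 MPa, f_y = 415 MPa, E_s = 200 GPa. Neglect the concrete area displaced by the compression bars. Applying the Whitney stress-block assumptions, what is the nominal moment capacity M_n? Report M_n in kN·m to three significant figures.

M_n ≈ 1070 kN·m

Assume both tension and compression steel yield.
Net tension couple steel: A_s − A'_s = 3364 mm².
a = (A_s − A'_s) f_y / (0.85 f'_c b) = 1396060/(0.85 × 35.5 × 310) = 149.24 mm.
c = a/β₁ = 149.24/0.796 = 187.49 mm; ε'_s = 0.003(c − d')/c = 0.0022 ≥ f_y/E_s = 0.0021, so compression steel does yield.
M_n = (A_s − A'_s) f_y (d − a/2) + A'_s f_y (d − d') = [1396060 × (740 − 74.62) + 209990 × (740 − 53)] × 10⁻⁶ = 928.91 + 144.26 = 1073.17 kN·m.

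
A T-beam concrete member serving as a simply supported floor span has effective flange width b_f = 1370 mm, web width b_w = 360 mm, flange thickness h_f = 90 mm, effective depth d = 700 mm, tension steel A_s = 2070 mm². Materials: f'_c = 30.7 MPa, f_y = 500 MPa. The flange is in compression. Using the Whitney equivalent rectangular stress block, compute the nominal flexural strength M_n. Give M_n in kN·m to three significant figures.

Tension: T = A_s f_y = 2070 × 500 = 1035000 N.
Try a within the flange: a = T/(0.85 f'_c b_f) = 1035000/(0.85 × 30.7 × 1370) = 28.95 mm.
Since a = 28.95 ≤ h_f = 90 mm, the stress block lies entirely in the flange; analyse as a rectangular beam of width b_f.
M_n = T(d − a/2) = 1035000 × (700 − 14.475) = 709.52 × 10⁶ N·mm.
M_n = 709.52 kN·m.

M_n ≈ 710 kN·m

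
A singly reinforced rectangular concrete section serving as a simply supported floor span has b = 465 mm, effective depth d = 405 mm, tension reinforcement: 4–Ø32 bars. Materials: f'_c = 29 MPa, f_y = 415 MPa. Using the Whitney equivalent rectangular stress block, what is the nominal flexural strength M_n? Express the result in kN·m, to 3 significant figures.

M_n ≈ 463 kN·m

A_s = 4 × 804 = 3216 mm².
T = A_s f_y = 3216 × 415 = 1334640 N = 1334.64 kN.
From C = T: a = T/(0.85 f'_c b) = 1334640/(0.85 × 29 × 465) = 116.44 mm.
M_n = T(d − a/2) = 1334.64 kN × (405 − 58.22) mm = 462.83 kN·m.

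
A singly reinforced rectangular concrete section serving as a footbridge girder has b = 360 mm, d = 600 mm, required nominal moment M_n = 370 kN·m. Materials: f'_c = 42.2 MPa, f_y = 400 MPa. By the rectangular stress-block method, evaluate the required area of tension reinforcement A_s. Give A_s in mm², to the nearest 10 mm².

A_s ≈ 1610 mm²

With M_n = 0.85 f'_c a b (d − a/2), solve the quadratic for a:
a = d − √(d² − 2M_n/(0.85 f'_c b)) = 600 − √(600² − 2 × 370×10⁶/(0.85 × 42.2 × 360)) = 49.82 mm.
A_s = 0.85 f'_c a b / f_y = 0.85 × 42.2 × 49.82 × 360 / 400 = 1608.3 mm².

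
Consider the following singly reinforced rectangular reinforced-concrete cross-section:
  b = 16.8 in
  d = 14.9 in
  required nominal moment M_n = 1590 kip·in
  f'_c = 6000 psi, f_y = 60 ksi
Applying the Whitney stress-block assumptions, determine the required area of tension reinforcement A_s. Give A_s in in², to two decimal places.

A_s ≈ 1.86 in²

From M_n = 0.85 f'_c a b (d − a/2):
a = d − √(d² − 2M_n/(0.85 f'_c b)) = 14.9 − √(14.9² − 2 × 1590/(0.85 × 6 × 16.8)) = 1.302 in.
A_s = 0.85 f'_c a b / f_y = 0.85 × 6 × 1.302 × 16.8 / 60 = 1.859 in².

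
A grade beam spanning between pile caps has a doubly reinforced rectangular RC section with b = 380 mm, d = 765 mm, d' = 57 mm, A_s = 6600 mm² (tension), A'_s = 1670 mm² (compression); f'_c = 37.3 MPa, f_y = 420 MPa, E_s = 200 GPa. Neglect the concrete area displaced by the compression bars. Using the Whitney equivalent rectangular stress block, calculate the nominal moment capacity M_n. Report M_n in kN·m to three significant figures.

M_n ≈ 1900 kN·m

Assume both tension and compression steel yield.
Net tension couple steel: A_s − A'_s = 4930 mm².
a = (A_s − A'_s) f_y / (0.85 f'_c b) = 2070600/(0.85 × 37.3 × 380) = 171.86 mm.
c = a/β₁ = 171.86/0.784 = 219.21 mm; ε'_s = 0.003(c − d')/c = 0.0022 ≥ f_y/E_s = 0.0021, so compression steel does yield.
M_n = (A_s − A'_s) f_y (d − a/2) + A'_s f_y (d − d') = [2070600 × (765 − 85.93) + 701400 × (765 − 57)] × 10⁻⁶ = 1406.08 + 496.59 = 1902.67 kN·m.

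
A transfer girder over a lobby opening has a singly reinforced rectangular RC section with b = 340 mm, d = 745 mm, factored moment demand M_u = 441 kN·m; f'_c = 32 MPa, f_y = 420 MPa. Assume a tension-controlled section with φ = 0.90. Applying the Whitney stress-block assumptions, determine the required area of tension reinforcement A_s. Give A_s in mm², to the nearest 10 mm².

A_s ≈ 1650 mm²

M_n = M_u/φ = 441/0.90 = 490 kN·m.
With M_n = 0.85 f'_c a b (d − a/2), solve the quadratic for a:
a = d − √(d² − 2M_n/(0.85 f'_c b)) = 745 − √(745² − 2 × 490×10⁶/(0.85 × 32 × 340)) = 74.88 mm.
A_s = 0.85 f'_c a b / f_y = 0.85 × 32 × 74.88 × 340 / 420 = 1648.8 mm².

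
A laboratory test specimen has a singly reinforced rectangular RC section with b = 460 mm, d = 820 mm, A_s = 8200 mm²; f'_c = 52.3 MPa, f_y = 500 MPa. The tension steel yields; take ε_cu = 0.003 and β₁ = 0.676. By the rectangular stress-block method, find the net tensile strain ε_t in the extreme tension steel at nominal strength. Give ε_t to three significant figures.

ε_t ≈ 0.00529

a = A_s f_y/(0.85 f'_c b) = 200.50 mm.
β₁ = 0.676, so c = a/β₁ = 200.50/0.676 = 296.60 mm.
From the linear strain diagram with ε_cu = 0.003: ε_t = 0.003 (d − c)/c = 0.003 × (820 − 296.60)/296.60 = 0.00529.
Since ε_t ≥ 0.005, the section is tension-controlled.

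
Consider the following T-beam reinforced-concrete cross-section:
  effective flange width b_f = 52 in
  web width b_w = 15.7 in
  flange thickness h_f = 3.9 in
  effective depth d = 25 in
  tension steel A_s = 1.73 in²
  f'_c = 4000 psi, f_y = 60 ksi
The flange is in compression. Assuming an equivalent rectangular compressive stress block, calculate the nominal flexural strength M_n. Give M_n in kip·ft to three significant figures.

Tension: T = A_s f_y = 1.73 × 60 = 103.8 kips.
Try a within the flange: a = T/(0.85 f'_c b_f) = 103.8/(0.85 × 4 × 52) = 0.587 in.
Since a = 0.587 ≤ h_f = 3.9 in, the stress block lies entirely in the flange; analyse as a rectangular beam of width b_f.
M_n = T(d − a/2) = 103.8 × (25 − 0.2935) = 2564.5 kip·in.
M_n = 2564.5/12 = 213.71 kip·ft.

M_n ≈ 214 kip·ft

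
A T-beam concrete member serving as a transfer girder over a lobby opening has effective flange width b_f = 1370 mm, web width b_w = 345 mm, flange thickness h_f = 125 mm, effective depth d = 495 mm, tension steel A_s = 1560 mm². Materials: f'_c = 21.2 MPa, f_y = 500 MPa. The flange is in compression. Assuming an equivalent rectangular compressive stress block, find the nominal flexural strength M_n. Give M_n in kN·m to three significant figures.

Tension: T = A_s f_y = 1560 × 500 = 780000 N.
Try a within the flange: a = T/(0.85 f'_c b_f) = 780000/(0.85 × 21.2 × 1370) = 31.60 mm.
Since a = 31.60 ≤ h_f = 125 mm, the stress block lies entirely in the flange; analyse as a rectangular beam of width b_f.
M_n = T(d − a/2) = 780000 × (495 − 15.8) = 373.78 × 10⁶ N·mm.
M_n = 373.78 kN·m.

M_n ≈ 374 kN·m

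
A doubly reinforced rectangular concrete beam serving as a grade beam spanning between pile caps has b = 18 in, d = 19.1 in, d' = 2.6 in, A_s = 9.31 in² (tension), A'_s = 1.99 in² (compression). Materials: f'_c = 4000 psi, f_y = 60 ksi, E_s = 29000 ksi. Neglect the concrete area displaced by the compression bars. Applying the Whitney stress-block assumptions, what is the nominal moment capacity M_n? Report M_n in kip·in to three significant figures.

M_n ≈ 8780 kip·in

Assume both steels yield.
a = (A_s − A'_s) f_y/(0.85 f'_c b) = (9.31 − 1.99) × 60/(0.85 × 4 × 18) = 7.176 in.
c = a/β₁ = 7.176/0.85 = 8.442 in; ε'_s = 0.003(c − d')/c = 0.0021 ≥ ε_y = 0.0021, so the compression steel yields.
M_n = (A_s − A'_s) f_y (d − a/2) + A'_s f_y (d − d') = 439.2 × (19.1 − 3.588) + 119.4 × (19.1 − 2.6) = 6812.9 + 1970.1 = 8783.0 kip·in.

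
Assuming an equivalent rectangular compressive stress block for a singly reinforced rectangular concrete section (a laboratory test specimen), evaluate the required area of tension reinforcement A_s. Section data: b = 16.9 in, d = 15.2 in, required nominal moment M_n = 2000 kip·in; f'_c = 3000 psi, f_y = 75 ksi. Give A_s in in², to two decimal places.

From M_n = 0.85 f'_c a b (d − a/2):
a = d − √(d² − 2M_n/(0.85 f'_c b)) = 15.2 − √(15.2² − 2 × 2000/(0.85 × 3 × 16.9)) = 3.443 in.
A_s = 0.85 f'_c a b / f_y = 0.85 × 3 × 3.443 × 16.9 / 75 = 1.978 in².

A_s ≈ 1.98 in²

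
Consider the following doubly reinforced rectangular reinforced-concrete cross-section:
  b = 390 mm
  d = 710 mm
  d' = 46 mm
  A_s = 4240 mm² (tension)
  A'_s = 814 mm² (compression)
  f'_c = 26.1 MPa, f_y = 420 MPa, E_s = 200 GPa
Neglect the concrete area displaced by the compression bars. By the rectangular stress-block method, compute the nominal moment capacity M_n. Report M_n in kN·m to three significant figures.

Assume both tension and compression steel yield.
Net tension couple steel: A_s − A'_s = 3426 mm².
a = (A_s − A'_s) f_y / (0.85 f'_c b) = 1438920/(0.85 × 26.1 × 390) = 166.31 mm.
c = a/β₁ = 166.31/0.85 = 195.66 mm; ε'_s = 0.003(c − d')/c = 0.0023 ≥ f_y/E_s = 0.0021, so compression steel does yield.
M_n = (A_s − A'_s) f_y (d − a/2) + A'_s f_y (d − d') = [1438920 × (710 − 83.155) + 341880 × (710 − 46)] × 10⁻⁶ = 901.98 + 227.01 = 1128.99 kN·m.

M_n ≈ 1130 kN·m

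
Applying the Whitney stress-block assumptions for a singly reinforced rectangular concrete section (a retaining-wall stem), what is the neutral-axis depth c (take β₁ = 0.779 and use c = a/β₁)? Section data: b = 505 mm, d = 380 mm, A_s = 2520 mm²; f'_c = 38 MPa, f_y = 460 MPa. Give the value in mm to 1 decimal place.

T = A_s f_y = 2520 × 460 = 1159200 N = 1159.2 kN.
Setting C = 0.85 f'_c a b equal to T: a = 1159200/(0.85 × 38 × 505) = 71.066 mm.
With β₁ = 0.779, c = a/β₁ = 71.066/0.779 = 91.2 mm.

c ≈ 91.2 mm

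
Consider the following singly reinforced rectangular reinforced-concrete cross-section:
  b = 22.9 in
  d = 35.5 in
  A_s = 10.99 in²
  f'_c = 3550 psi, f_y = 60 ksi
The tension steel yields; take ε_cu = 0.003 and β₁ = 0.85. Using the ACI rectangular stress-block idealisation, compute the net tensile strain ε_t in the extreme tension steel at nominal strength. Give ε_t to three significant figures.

ε_t ≈ 0.00649

a = A_s f_y/(0.85 f'_c b) = 9.543 in.
β₁ = 0.85, so c = a/β₁ = 9.543/0.85 = 11.227 in.
From the linear strain diagram with ε_cu = 0.003: ε_t = 0.003 (d − c)/c = 0.003 × (35.5 − 11.227)/11.227 = 0.00649.
Since ε_t ≥ 0.005, the section is tension-controlled.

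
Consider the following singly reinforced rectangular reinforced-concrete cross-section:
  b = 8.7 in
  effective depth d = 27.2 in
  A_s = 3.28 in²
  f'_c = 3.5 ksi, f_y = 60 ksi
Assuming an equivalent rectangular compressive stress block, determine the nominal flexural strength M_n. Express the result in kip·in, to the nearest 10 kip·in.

T = A_s f_y = 3.28 × 60 = 196.8 kips.
a = T/(0.85 f'_c b) = 196.8/(0.85 × 3.5 × 8.7) = 7.604 in.
M_n = T(d − a/2) = 196.8 × (27.2 − 3.802) = 4604.7 kip·in.

M_n ≈ 4600 kip·in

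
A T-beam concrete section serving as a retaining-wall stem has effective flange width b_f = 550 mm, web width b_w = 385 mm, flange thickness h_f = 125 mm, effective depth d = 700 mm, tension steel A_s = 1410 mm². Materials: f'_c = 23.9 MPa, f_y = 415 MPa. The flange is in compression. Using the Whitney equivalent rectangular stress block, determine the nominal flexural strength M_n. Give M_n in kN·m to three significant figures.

M_n ≈ 394 kN·m

Tension: T = A_s f_y = 1410 × 415 = 585150 N.
Try a within the flange: a = T/(0.85 f'_c b_f) = 585150/(0.85 × 23.9 × 550) = 52.37 mm.
Since a = 52.37 ≤ h_f = 125 mm, the stress block lies entirely in the flange; analyse as a rectangular beam of width b_f.
M_n = T(d − a/2) = 585150 × (700 − 26.185) = 394.28 × 10⁶ N·mm.
M_n = 394.28 kN·m.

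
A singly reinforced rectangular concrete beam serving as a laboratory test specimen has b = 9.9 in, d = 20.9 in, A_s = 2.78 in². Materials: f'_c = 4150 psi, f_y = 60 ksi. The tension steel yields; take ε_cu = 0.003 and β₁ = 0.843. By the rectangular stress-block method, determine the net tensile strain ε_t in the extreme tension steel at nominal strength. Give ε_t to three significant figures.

a = A_s f_y/(0.85 f'_c b) = 4.776 in.
β₁ = 0.843, so c = a/β₁ = 4.776/0.843 = 5.665 in.
From the linear strain diagram with ε_cu = 0.003: ε_t = 0.003 (d − c)/c = 0.003 × (20.9 − 5.665)/5.665 = 0.00807.
Since ε_t ≥ 0.005, the section is tension-controlled.

ε_t ≈ 0.00807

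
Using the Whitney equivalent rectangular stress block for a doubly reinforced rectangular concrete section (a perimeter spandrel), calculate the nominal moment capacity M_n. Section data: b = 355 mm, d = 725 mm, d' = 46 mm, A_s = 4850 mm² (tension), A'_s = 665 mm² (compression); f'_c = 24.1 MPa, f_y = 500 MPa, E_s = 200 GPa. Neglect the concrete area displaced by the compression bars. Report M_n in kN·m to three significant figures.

Assume both tension and compression steel yield.
Net tension couple steel: A_s − A'_s = 4185 mm².
a = (A_s − A'_s) f_y / (0.85 f'_c b) = 2092500/(0.85 × 24.1 × 355) = 287.74 mm.
c = a/β₁ = 287.74/0.85 = 338.52 mm; ε'_s = 0.003(c − d')/c = 0.0026 ≥ f_y/E_s = 0.0025, so compression steel does yield.
M_n = (A_s − A'_s) f_y (d − a/2) + A'_s f_y (d − d') = [2092500 × (725 − 143.87) + 332500 × (725 − 46)] × 10⁻⁶ = 1216.01 + 225.77 = 1441.78 kN·m.

M_n ≈ 1440 kN·m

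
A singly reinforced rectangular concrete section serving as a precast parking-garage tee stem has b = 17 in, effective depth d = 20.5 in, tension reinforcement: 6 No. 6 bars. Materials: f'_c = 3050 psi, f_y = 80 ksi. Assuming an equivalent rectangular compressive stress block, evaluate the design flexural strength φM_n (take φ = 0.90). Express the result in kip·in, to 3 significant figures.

φM_n ≈ 3440 kip·in

A_s = 6 × 0.44 = 2.64 in².
T = A_s f_y = 2.64 × 80 = 211.2 kips.
a = T/(0.85 f'_c b) = 211.2/(0.85 × 3.05 × 17) = 4.792 in.
M_n = T(d − a/2) = 211.2 × (20.5 − 2.396) = 3823.6 kip·in.
φM_n = 0.90 × 3823.6 = 3441.2 kip·in.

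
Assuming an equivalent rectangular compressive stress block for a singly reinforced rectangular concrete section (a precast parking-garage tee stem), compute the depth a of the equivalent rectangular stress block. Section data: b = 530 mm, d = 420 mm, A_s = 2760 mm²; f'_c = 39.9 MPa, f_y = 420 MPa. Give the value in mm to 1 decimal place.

a ≈ 64.5 mm

T = A_s f_y = 2760 × 420 = 1159200 N = 1159.2 kN.
Setting C = 0.85 f'_c a b equal to T: a = 1159200/(0.85 × 39.9 × 530) = 64.5 mm.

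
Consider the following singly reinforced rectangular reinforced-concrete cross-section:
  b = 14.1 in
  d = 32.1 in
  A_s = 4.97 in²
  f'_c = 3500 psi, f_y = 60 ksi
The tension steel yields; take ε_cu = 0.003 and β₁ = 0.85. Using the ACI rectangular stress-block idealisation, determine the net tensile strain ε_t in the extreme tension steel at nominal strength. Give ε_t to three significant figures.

a = A_s f_y/(0.85 f'_c b) = 7.109 in.
β₁ = 0.85, so c = a/β₁ = 7.109/0.85 = 8.364 in.
From the linear strain diagram with ε_cu = 0.003: ε_t = 0.003 (d − c)/c = 0.003 × (32.1 − 8.364)/8.364 = 0.00851.
Since ε_t ≥ 0.005, the section is tension-controlled.

ε_t ≈ 0.00851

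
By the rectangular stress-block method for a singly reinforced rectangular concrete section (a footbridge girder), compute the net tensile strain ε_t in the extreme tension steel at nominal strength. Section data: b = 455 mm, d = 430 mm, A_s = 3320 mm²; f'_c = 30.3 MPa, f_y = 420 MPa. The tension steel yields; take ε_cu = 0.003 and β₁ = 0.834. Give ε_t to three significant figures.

a = A_s f_y/(0.85 f'_c b) = 118.99 mm.
β₁ = 0.834, so c = a/β₁ = 118.99/0.834 = 142.67 mm.
From the linear strain diagram with ε_cu = 0.003: ε_t = 0.003 (d − c)/c = 0.003 × (430 − 142.67)/142.67 = 0.00604.
Since ε_t ≥ 0.005, the section is tension-controlled.

ε_t ≈ 0.00604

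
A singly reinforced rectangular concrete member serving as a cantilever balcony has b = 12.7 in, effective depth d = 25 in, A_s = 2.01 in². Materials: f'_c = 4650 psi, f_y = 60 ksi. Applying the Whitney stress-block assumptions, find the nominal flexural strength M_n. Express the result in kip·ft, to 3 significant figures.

M_n ≈ 239 kip·ft

T = A_s f_y = 2.01 × 60 = 120.6 kips.
a = T/(0.85 f'_c b) = 120.6/(0.85 × 4.65 × 12.7) = 2.403 in.
M_n = T(d − a/2) = 120.6 × (25 − 1.2015) = 2870.1 kip·in = 2870.1/12 = 239.18 kip·ft.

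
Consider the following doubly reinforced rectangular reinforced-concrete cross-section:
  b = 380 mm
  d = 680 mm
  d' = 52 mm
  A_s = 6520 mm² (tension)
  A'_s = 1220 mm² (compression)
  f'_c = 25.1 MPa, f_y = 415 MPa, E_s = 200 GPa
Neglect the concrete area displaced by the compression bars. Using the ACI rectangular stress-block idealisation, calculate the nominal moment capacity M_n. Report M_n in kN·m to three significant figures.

M_n ≈ 1520 kN·m

Assume both tension and compression steel yield.
Net tension couple steel: A_s − A'_s = 5300 mm².
a = (A_s − A'_s) f_y / (0.85 f'_c b) = 2199500/(0.85 × 25.1 × 380) = 271.30 mm.
c = a/β₁ = 271.30/0.85 = 319.18 mm; ε'_s = 0.003(c − d')/c = 0.0025 ≥ f_y/E_s = 0.0021, so compression steel does yield.
M_n = (A_s − A'_s) f_y (d − a/2) + A'_s f_y (d − d') = [2199500 × (680 − 135.65) + 506300 × (680 − 52)] × 10⁻⁶ = 1197.30 + 317.96 = 1515.26 kN·m.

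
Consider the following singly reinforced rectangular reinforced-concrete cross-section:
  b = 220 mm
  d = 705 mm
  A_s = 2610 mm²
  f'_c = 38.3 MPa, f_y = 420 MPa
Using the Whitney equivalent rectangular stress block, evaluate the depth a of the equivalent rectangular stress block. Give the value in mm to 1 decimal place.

T = A_s f_y = 2610 × 420 = 1096200 N = 1096.2 kN.
Setting C = 0.85 f'_c a b equal to T: a = 1096200/(0.85 × 38.3 × 220) = 153.1 mm.

a ≈ 153.1 mm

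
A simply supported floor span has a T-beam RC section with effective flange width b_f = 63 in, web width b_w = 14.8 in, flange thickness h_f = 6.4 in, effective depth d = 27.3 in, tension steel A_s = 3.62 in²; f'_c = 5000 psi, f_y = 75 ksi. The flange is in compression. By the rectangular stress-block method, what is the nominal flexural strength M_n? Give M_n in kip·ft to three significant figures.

M_n ≈ 606 kip·ft

Tension: T = A_s f_y = 3.62 × 75 = 271.5 kips.
Try a within the flange: a = T/(0.85 f'_c b_f) = 271.5/(0.85 × 5 × 63) = 1.014 in.
Since a = 1.014 ≤ h_f = 6.4 in, the stress block lies entirely in the flange; analyse as a rectangular beam of width b_f.
M_n = T(d − a/2) = 271.5 × (27.3 − 0.507) = 7274.3 kip·in.
M_n = 7274.3/12 = 606.19 kip·ft.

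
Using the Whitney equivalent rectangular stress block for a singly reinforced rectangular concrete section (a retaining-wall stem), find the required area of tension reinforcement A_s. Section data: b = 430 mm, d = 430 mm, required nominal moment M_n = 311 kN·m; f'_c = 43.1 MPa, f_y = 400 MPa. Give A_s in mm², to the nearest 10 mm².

A_s ≈ 1920 mm²

With M_n = 0.85 f'_c a b (d − a/2), solve the quadratic for a:
a = d − √(d² − 2M_n/(0.85 f'_c b)) = 430 − √(430² − 2 × 311×10⁶/(0.85 × 43.1 × 430)) = 48.67 mm.
A_s = 0.85 f'_c a b / f_y = 0.85 × 43.1 × 48.67 × 430 / 400 = 1916.8 mm².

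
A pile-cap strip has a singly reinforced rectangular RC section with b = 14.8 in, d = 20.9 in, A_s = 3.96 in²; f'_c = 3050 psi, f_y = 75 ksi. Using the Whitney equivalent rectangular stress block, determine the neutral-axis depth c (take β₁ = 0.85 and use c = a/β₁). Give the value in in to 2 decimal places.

c ≈ 9.11 in

T = A_s f_y = 3.96 × 75 = 297 kips.
a = T/(0.85 f'_c b) = 297/(0.85 × 3.05 × 14.8) = 7.7406 in.
With β₁ = 0.85, c = a/β₁ = 7.7406/0.85 = 9.11 in.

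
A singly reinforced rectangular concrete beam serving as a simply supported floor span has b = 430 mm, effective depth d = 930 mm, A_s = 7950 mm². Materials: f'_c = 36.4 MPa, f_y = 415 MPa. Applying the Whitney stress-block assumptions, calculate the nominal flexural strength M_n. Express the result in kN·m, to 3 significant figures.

T = A_s f_y = 7950 × 415 = 3299250 N = 3299.25 kN.
From C = T: a = T/(0.85 f'_c b) = 3299250/(0.85 × 36.4 × 430) = 247.99 mm.
M_n = T(d − a/2) = 3299.25 kN × (930 − 123.995) mm = 2659.21 kN·m.

M_n ≈ 2660 kN·m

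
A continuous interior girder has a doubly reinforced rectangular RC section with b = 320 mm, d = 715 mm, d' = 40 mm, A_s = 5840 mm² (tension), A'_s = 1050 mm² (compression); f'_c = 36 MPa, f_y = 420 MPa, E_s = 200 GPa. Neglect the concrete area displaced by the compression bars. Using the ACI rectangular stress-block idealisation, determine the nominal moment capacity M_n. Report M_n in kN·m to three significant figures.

Assume both tension and compression steel yield.
Net tension couple steel: A_s − A'_s = 4790 mm².
a = (A_s − A'_s) f_y / (0.85 f'_c b) = 2011800/(0.85 × 36 × 320) = 205.45 mm.
c = a/β₁ = 205.45/0.793 = 259.08 mm; ε'_s = 0.003(c − d')/c = 0.0025 ≥ f_y/E_s = 0.0021, so compression steel does yield.
M_n = (A_s − A'_s) f_y (d − a/2) + A'_s f_y (d − d') = [2011800 × (715 − 102.725) + 441000 × (715 − 40)] × 10⁻⁶ = 1231.77 + 297.68 = 1529.45 kN·m.

M_n ≈ 1530 kN·m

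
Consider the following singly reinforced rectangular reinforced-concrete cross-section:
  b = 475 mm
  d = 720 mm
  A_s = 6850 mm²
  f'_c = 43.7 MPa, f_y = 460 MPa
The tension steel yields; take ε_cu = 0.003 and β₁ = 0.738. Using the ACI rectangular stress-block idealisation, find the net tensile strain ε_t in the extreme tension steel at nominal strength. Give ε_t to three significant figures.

a = A_s f_y/(0.85 f'_c b) = 178.59 mm.
β₁ = 0.738, so c = a/β₁ = 178.59/0.738 = 241.99 mm.
From the linear strain diagram with ε_cu = 0.003: ε_t = 0.003 (d − c)/c = 0.003 × (720 − 241.99)/241.99 = 0.00593.
Since ε_t ≥ 0.005, the section is tension-controlled.

ε_t ≈ 0.00593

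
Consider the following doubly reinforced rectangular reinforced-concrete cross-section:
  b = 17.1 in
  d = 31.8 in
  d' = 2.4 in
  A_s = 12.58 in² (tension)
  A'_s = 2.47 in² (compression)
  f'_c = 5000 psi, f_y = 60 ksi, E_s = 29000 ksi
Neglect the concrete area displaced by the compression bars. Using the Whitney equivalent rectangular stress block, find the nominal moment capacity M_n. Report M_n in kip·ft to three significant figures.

Assume both steels yield.
a = (A_s − A'_s) f_y/(0.85 f'_c b) = (12.58 − 2.47) × 60/(0.85 × 5 × 17.1) = 8.347 in.
c = a/β₁ = 8.347/0.8 = 10.434 in; ε'_s = 0.003(c − d')/c = 0.0023 ≥ ε_y = 0.0021, so the compression steel yields.
M_n = (A_s − A'_s) f_y (d − a/2) + A'_s f_y (d − d') = 606.6 × (31.8 − 4.1735) + 148.2 × (31.8 − 2.4) = 16758.2 + 4357.1 = 21115.3 kip·in = 21115.3/12 = 1759.61 kip·ft.

M_n ≈ 1760 kip·ft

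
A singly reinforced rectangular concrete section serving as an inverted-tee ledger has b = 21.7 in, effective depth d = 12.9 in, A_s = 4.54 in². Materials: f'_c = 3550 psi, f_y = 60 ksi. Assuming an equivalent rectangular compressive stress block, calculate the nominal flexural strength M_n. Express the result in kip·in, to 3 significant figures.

M_n ≈ 2950 kip·in

T = A_s f_y = 4.54 × 60 = 272.4 kips.
a = T/(0.85 f'_c b) = 272.4/(0.85 × 3.55 × 21.7) = 4.160 in.
M_n = T(d − a/2) = 272.4 × (12.9 − 2.08) = 2947.4 kip·in.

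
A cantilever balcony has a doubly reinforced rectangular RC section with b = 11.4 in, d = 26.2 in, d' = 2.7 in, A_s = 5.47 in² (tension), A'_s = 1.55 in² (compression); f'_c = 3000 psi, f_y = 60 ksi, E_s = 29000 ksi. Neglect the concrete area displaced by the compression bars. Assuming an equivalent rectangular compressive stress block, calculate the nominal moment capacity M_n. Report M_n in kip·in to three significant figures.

Assume both steels yield.
a = (A_s − A'_s) f_y/(0.85 f'_c b) = (5.47 − 1.55) × 60/(0.85 × 3 × 11.4) = 8.091 in.
c = a/β₁ = 8.091/0.85 = 9.519 in; ε'_s = 0.003(c − d')/c = 0.0021 ≥ ε_y = 0.0021, so the compression steel yields.
M_n = (A_s − A'_s) f_y (d − a/2) + A'_s f_y (d − d') = 235.2 × (26.2 − 4.0455) + 93 × (26.2 − 2.7) = 5210.7 + 2185.5 = 7396.2 kip·in.

M_n ≈ 7400 kip·in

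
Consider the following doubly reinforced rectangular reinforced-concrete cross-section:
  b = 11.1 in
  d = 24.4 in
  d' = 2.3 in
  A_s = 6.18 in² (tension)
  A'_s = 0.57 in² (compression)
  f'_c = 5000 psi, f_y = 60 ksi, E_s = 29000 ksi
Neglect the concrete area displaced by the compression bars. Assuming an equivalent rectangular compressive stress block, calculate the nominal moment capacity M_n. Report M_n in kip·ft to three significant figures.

M_n ≈ 647 kip·ft

Assume both steels yield.
a = (A_s − A'_s) f_y/(0.85 f'_c b) = (6.18 − 0.57) × 60/(0.85 × 5 × 11.1) = 7.135 in.
c = a/β₁ = 7.135/0.8 = 8.919 in; ε'_s = 0.003(c − d')/c = 0.0022 ≥ ε_y = 0.0021, so the compression steel yields.
M_n = (A_s − A'_s) f_y (d − a/2) + A'_s f_y (d − d') = 336.6 × (24.4 − 3.5675) + 34.2 × (24.4 − 2.3) = 7012.2 + 755.8 = 7768.0 kip·in = 7768.0/12 = 647.33 kip·ft.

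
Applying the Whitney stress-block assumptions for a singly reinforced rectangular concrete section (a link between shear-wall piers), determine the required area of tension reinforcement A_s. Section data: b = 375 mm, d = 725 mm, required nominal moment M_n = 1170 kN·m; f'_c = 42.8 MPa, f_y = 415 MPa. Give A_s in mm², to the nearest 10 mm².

With M_n = 0.85 f'_c a b (d − a/2), solve the quadratic for a:
a = d − √(d² − 2M_n/(0.85 f'_c b)) = 725 − √(725² − 2 × 1170×10⁶/(0.85 × 42.8 × 375)) = 129.94 mm.
A_s = 0.85 f'_c a b / f_y = 0.85 × 42.8 × 129.94 × 375 / 415 = 4271.6 mm².

A_s ≈ 4270 mm²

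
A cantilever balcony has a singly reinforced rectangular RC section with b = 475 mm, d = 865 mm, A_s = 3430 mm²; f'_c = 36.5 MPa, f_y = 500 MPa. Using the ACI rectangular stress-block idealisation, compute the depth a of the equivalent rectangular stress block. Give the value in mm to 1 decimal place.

T = A_s f_y = 3430 × 500 = 1715000 N = 1715 kN.
Setting C = 0.85 f'_c a b equal to T: a = 1715000/(0.85 × 36.5 × 475) = 116.4 mm.

a ≈ 116.4 mm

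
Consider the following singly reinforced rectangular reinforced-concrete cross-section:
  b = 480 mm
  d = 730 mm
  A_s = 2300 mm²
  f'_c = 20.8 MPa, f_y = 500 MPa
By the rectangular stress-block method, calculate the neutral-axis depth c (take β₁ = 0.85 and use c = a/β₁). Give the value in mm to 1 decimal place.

c ≈ 159.4 mm

T = A_s f_y = 2300 × 500 = 1150000 N = 1150 kN.
Setting C = 0.85 f'_c a b equal to T: a = 1150000/(0.85 × 20.8 × 480) = 135.511 mm.
With β₁ = 0.85, c = a/β₁ = 135.511/0.85 = 159.4 mm.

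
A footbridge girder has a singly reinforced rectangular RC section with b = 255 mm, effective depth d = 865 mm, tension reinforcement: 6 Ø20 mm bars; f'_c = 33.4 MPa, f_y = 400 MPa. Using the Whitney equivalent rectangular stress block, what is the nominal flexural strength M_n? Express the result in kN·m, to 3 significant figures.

M_n ≈ 613 kN·m

A_s = 6 × 314 = 1884 mm².
T = A_s f_y = 1884 × 400 = 753600 N = 753.6 kN.
From C = T: a = T/(0.85 f'_c b) = 753600/(0.85 × 33.4 × 255) = 104.10 mm.
M_n = T(d − a/2) = 753.6 kN × (865 − 52.05) mm = 612.64 kN·m.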